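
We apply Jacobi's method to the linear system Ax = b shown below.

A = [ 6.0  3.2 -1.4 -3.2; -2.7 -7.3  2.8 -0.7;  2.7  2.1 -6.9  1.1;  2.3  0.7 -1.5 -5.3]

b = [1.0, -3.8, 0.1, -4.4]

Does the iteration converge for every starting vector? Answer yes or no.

yes

Diagonal D = diag(6, -7.3, -6.9, -5.3); L, U strict lower/upper.
T_J = -D⁻¹(L+U): T[1,0] = -(-2.7)/(-7.3) = -0.3699; T[1,1] = 0.
  T[0,:] = [+0.0000  -0.5333  +0.2333  +0.5333]
  T[1,:] = [-0.3699  +0.0000  +0.3836  -0.0959]
  T[2,:] = [+0.3913  +0.3043  +0.0000  +0.1594]
  T[3,:] = [+0.4340  +0.1321  -0.2830  +0.0000]
|eigenvalues of T|: 0.8489, 0.4978, 0.4284, 0.0773.
ρ(T) = max|λ| = 0.8489; 0.8489 < 1, so it converges for any x₀.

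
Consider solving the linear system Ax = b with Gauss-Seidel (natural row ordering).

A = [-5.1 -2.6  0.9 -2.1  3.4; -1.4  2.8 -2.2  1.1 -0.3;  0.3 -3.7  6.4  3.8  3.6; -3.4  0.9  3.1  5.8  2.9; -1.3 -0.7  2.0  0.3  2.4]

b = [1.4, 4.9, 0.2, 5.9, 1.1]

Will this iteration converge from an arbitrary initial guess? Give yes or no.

no

Let D = diag(-5.1, 2.8, 6.4, 5.8, 2.4); L, U the strict triangles.
GS T = -(D+L)⁻¹U: row 0 first, T[0,1] = -(-2.6)/(-5.1) = -0.5098; later rows by forward substitution.
  T[0,:] = [+0.0000  -0.5098  +0.1765  -0.4118  +0.6667]
  T[1,:] = [+0.0000  -0.2549  +0.8739  -0.5987  +0.4405]
  T[2,:] = [+0.0000  -0.1235  +0.4970  -0.9206  -0.3391]
  T[3,:] = [+0.0000  -0.1933  -0.2978  +0.3436  +0.0037]
  T[4,:] = [+0.0000  -0.2234  -0.0264  +0.3265  +0.7717]
|eigenvalues of T|: 1.1640, 0.4681, 0.3438, 0.3438, 0.0000.
ρ = 1.1640; 1.1640 > 1, so it fails to converge.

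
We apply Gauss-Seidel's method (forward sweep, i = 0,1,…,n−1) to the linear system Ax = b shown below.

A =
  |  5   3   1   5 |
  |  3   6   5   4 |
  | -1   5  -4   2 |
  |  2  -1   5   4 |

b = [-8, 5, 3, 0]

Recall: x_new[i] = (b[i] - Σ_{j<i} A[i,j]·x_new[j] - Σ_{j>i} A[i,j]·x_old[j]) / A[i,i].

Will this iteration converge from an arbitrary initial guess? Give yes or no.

no

Write A = D+L+U with D = diag(5, 6, -4, 4).
Gauss-Seidel: T = -(D+L)⁻¹U, row 0 first, T[0,3] = -(5)/(5) = -1.0000; later rows by forward substitution.
  T[0,:] = [+0.0000, -0.6000, -0.2000, -1.0000]
  T[1,:] = [+0.0000, +0.3000, -0.7333, -0.1667]
  T[2,:] = [+0.0000, +0.5250, -0.8667, +0.5417]
  T[3,:] = [+0.0000, -0.2813, +1.0000, -0.2188]
|λ(T)| sorted: 1.1678, 0.3272, 0.3272, 0.0000.
ρ(T) = max|λ| = 1.1678; 1.1678 > 1 ⇒ diverges.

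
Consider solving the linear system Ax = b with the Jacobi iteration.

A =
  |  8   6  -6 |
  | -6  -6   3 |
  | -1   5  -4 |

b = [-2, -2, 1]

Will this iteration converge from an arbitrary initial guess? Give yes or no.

no

Let D = diag(8, -6, -4); L, U the strict triangles.
Jacobi T = -D⁻¹(L+U): T[1,0] = -(-6)/(-6) = -1.0000; T[1,1] = 0.
  T[0,:] = [+0.0000  -0.7500  +0.7500]
  T[1,:] = [-1.0000  +0.0000  +0.5000]
  T[2,:] = [-0.2500  +1.2500  +0.0000]
|λ(T)| sorted: 1.3468, 0.7915, 0.7915.
spectral radius ρ = 1.3468; 1.3468 > 1 ⇒ diverges.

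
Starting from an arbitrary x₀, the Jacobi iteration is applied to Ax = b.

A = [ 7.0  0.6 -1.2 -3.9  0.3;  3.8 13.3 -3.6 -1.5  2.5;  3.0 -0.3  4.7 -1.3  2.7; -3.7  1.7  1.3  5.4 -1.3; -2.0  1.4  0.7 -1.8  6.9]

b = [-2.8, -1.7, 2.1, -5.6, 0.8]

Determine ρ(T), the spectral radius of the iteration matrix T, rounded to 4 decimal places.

0.8239

A = D + L + U where D = diag(7, 13.3, 4.7, 5.4, 6.9).
Jacobi: T = -D⁻¹(L+U), T[2,0] = -(3)/(4.7) = -0.6383; T[2,2] = 0.
  T[0,:] = [+0.0000  -0.0857  +0.1714  +0.5571  -0.0429]
  T[1,:] = [-0.2857  +0.0000  +0.2707  +0.1128  -0.1880]
  T[2,:] = [-0.6383  +0.0638  +0.0000  +0.2766  -0.5745]
  T[3,:] = [+0.6852  -0.3148  -0.2407  +0.0000  +0.2407]
  T[4,:] = [+0.2899  -0.2029  -0.1014  +0.2609  +0.0000]
|roots of det(T-λI)|: 0.8239, 0.4323, 0.4323, 0.2003, 0.0136.
ρ = 0.8239; 0.8239 < 1: convergent.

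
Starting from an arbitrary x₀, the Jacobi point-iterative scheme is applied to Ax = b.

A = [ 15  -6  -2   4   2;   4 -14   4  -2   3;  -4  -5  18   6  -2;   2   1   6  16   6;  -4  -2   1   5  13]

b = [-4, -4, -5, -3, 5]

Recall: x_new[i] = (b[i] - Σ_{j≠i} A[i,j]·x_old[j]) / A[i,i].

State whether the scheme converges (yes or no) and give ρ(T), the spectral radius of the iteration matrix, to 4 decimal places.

yes, ρ = 0.8553

Diagonal D = diag(15, -14, 18, 16, 13); L, U strict lower/upper.
Jacobi T = -D⁻¹(L+U): T[3,0] = -(2)/(16) = -0.1250; T[3,3] = 0.
  T[0,:] = [+0.0000 +0.4000 +0.1333 -0.2667 -0.1333]
  T[1,:] = [+0.2857 +0.0000 +0.2857 -0.1429 +0.2143]
  T[2,:] = [+0.2222 +0.2778 +0.0000 -0.3333 +0.1111]
  T[3,:] = [-0.1250 -0.0625 -0.3750 +0.0000 -0.3750]
  T[4,:] = [+0.3077 +0.1538 -0.0769 -0.3846 +0.0000]
|λ(T)| sorted: 0.8553, 0.4652, 0.2543, 0.1532, 0.0174.
spectral radius ρ = 0.8553; 0.8553 < 1: convergent.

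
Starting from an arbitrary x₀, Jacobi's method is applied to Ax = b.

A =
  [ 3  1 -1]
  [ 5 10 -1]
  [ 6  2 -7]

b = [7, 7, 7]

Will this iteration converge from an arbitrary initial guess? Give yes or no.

yes

Diagonal D = diag(3, 10, -7); L, U strict lower/upper.
Jacobi: T = -D⁻¹(L+U), T[0,2] = -(-1)/(3) = +0.3333; T[0,0] = 0.
  T[0,:] = [+0.0000  -0.3333  +0.3333]
  T[1,:] = [-0.5000  +0.0000  +0.1000]
  T[2,:] = [+0.8571  +0.2857  +0.0000]
|roots of det(T-λI)|: 0.7622, 0.5938, 0.1683.
spectral radius ρ = 0.7622; 0.7622 < 1, so it converges for any x₀.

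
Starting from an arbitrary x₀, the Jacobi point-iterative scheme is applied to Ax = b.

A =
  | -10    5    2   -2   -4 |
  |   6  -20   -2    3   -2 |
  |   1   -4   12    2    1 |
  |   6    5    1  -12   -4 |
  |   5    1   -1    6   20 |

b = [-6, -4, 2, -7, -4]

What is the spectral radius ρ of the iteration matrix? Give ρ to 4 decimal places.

Let D = diag(-10, -20, 12, -12, 20); L, U the strict triangles.
Jacobi T = -D⁻¹(L+U): T[4,1] = -(1)/(20) = -0.0500; T[4,4] = 0.
  T[0,:] = [+0.0000 +0.5000 +0.2000 -0.2000 -0.4000]
  T[1,:] = [+0.3000 +0.0000 -0.1000 +0.1500 -0.1000]
  T[2,:] = [-0.0833 +0.3333 +0.0000 -0.1667 -0.0833]
  T[3,:] = [+0.5000 +0.4167 +0.0833 +0.0000 -0.3333]
  T[4,:] = [-0.2500 -0.0500 +0.0500 -0.3000 +0.0000]
moduli |λ_i(T)| = 0.6816, 0.3260, 0.3260, 0.1404, 0.1404.
spectral radius ρ = 0.6816; 0.6816 < 1 ⇒ converges.

0.6816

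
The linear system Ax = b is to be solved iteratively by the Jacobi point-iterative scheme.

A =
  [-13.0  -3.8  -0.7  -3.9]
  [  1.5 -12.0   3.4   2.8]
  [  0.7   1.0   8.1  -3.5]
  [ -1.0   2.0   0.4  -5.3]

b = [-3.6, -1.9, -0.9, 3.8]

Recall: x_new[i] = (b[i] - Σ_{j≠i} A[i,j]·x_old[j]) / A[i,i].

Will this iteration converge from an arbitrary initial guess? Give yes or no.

Split A = D + L + U, D = diag(-13, -12, 8.1, -5.3).
Jacobi T = -D⁻¹(L+U): T[2,0] = -(0.7)/(8.1) = -0.0864; T[2,2] = 0.
  T[0,:] = [+0.0000 -0.2923 -0.0538 -0.3000]
  T[1,:] = [+0.1250 +0.0000 +0.2833 +0.2333]
  T[2,:] = [-0.0864 -0.1235 +0.0000 +0.4321]
  T[3,:] = [-0.1887 +0.3774 +0.0755 +0.0000]
|eigenvalues of T|: 0.5151, 0.2976, 0.2976, 0.2563.
spectral radius ρ = 0.5151; 0.5151 < 1: convergent.

yes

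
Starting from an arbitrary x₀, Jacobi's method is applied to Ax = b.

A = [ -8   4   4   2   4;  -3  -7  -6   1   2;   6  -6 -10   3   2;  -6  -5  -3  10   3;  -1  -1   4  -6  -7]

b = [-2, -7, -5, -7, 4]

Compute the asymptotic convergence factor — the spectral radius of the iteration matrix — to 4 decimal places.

Let D = diag(-8, -7, -10, 10, -7); L, U the strict triangles.
Jacobi: T = -D⁻¹(L+U), T[2,3] = -(3)/(-10) = +0.3000; T[2,2] = 0.
  T[0,:] = [+0.0000 +0.5000 +0.5000 +0.2500 +0.5000]
  T[1,:] = [-0.4286 +0.0000 -0.8571 +0.1429 +0.2857]
  T[2,:] = [+0.6000 -0.6000 +0.0000 +0.3000 +0.2000]
  T[3,:] = [+0.6000 +0.5000 +0.3000 +0.0000 -0.3000]
  T[4,:] = [-0.1429 -0.1429 +0.5714 -0.8571 +0.0000]
moduli |λ_i(T)| = 1.1713, 0.9314, 0.6822, 0.6822, 0.5886.
spectral radius ρ = 1.1713; 1.1713 > 1 ⇒ diverges.

1.1713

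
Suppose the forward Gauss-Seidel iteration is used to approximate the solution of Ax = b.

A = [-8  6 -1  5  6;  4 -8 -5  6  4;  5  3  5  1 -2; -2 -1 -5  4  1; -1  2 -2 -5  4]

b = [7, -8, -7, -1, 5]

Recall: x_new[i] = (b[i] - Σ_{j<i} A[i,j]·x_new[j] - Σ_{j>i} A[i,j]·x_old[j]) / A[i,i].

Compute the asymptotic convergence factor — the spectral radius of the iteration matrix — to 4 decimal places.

1.5318

Let D = diag(-8, -8, 5, 4, 4); L, U the strict triangles.
T_GS = -(D+L)⁻¹U: row 0 first, T[0,4] = -(6)/(-8) = +0.7500; later rows by forward substitution.
  T[0,:] = [+0.0000 +0.7500 -0.1250 +0.6250 +0.7500]
  T[1,:] = [+0.0000 +0.3750 -0.6875 +1.0625 +0.8750]
  T[2,:] = [+0.0000 -0.9750 +0.5375 -1.4625 -0.8750]
  T[3,:] = [+0.0000 -0.7500 +0.4375 -1.2500 -0.7500]
  T[4,:] = [+0.0000 -1.4250 +1.1281 -2.6688 -1.6250]
moduli |λ_i(T)| = 1.5318, 0.5395, 0.0842, 0.0842, 0.0000.
ρ = 1.5318; 1.5318 > 1 ⇒ diverges.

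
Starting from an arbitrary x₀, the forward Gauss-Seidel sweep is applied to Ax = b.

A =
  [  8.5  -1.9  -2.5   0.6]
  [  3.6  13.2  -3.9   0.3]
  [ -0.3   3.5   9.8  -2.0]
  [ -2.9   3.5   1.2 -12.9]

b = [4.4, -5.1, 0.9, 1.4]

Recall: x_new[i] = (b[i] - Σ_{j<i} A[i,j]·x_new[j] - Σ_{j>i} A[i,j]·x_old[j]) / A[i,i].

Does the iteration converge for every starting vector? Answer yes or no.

Split A = D + L + U, D = diag(8.5, 13.2, 9.8, -12.9).
GS T = -(D+L)⁻¹U: row 0 first, T[0,3] = -(0.6)/(8.5) = -0.0706; later rows by forward substitution.
  T[0,:] = [+0.0000  +0.2235  +0.2941  -0.0706]
  T[1,:] = [+0.0000  -0.0610  +0.2152  -0.0035]
  T[2,:] = [+0.0000  +0.0286  -0.0679  +0.2032]
  T[3,:] = [+0.0000  -0.0641  -0.0140  +0.0338]
|roots of det(T-λI)|: 0.1944, 0.1248, 0.1248, 0.0000.
spectral radius ρ = 0.1944; 0.1944 < 1, so it converges for any x₀.

yes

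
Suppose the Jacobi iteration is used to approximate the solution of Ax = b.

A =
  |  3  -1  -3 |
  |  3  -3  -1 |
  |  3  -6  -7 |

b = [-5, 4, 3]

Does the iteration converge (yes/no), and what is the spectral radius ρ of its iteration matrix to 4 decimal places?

no, ρ = 1.3170

Diagonal D = diag(3, -3, -7); L, U strict lower/upper.
Jacobi: T = -D⁻¹(L+U), T[2,0] = -(3)/(-7) = +0.4286; T[2,2] = 0.
  T[0,:] = [+0.0000 +0.3333 +1.0000]
  T[1,:] = [+1.0000 +0.0000 -0.3333]
  T[2,:] = [+0.4286 -0.8571 +0.0000]
|eigenvalues of T|: 1.3170, 0.8288, 0.8288.
spectral radius ρ = 1.3170; 1.3170 > 1 ⇒ diverges.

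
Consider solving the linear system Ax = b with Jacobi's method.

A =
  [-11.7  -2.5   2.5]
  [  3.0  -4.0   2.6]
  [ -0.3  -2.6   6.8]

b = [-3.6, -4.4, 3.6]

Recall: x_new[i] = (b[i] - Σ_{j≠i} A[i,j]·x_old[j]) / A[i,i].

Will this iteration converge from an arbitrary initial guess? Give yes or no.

Diagonal D = diag(-11.7, -4, 6.8); L, U strict lower/upper.
Jacobi T = -D⁻¹(L+U): T[0,1] = -(-2.5)/(-11.7) = -0.2137; T[0,0] = 0.
  T[0,:] = [+0.0000 -0.2137 +0.2137]
  T[1,:] = [+0.7500 +0.0000 +0.6500]
  T[2,:] = [+0.0441 +0.3824 +0.0000]
|eigenvalues of T|: 0.4651, 0.3444, 0.3444.
spectral radius ρ = 0.4651; 0.4651 < 1: convergent.

yes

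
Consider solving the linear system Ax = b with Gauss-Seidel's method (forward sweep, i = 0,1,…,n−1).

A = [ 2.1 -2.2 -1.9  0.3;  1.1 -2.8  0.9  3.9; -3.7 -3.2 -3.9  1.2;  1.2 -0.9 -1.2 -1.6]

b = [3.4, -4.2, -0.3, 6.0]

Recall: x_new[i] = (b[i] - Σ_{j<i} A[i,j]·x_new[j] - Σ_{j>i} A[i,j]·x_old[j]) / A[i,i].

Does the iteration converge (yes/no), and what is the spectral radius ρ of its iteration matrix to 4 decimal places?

A = D + L + U where D = diag(2.1, -2.8, -3.9, -1.6).
Gauss-Seidel: T = -(D+L)⁻¹U, row 0 first, T[0,1] = -(-2.2)/(2.1) = +1.0476; later rows by forward substitution.
  T[0,:] = [+0.0000  +1.0476  +0.9048  -0.1429]
  T[1,:] = [+0.0000  +0.4116  +0.6769  +1.3367]
  T[2,:] = [+0.0000  -1.3316  -1.4137  -0.6536]
  T[3,:] = [+0.0000  +1.5529  +1.3581  -0.3689]
|λ(T)| sorted: 1.6456, 0.3943, 0.1198, 0.0000.
ρ(T) = max|λ| = 1.6456; 1.6456 > 1: divergent.

no, ρ = 1.6456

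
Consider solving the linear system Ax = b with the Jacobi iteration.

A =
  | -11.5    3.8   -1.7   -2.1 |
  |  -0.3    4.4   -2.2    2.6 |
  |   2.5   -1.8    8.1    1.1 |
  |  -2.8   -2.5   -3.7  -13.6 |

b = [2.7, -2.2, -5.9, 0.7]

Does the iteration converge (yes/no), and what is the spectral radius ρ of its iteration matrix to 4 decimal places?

Diagonal D = diag(-11.5, 4.4, 8.1, -13.6); L, U strict lower/upper.
T_J = -D⁻¹(L+U): T[3,1] = -(-2.5)/(-13.6) = -0.1838; T[3,3] = 0.
  T[0,:] = [+0.0000  +0.3304  -0.1478  -0.1826]
  T[1,:] = [+0.0682  +0.0000  +0.5000  -0.5909]
  T[2,:] = [-0.3086  +0.2222  +0.0000  -0.1358]
  T[3,:] = [-0.2059  -0.1838  -0.2721  +0.0000]
eigenvalue magnitudes: 0.5398, 0.4306, 0.4306, 0.3039.
ρ = 0.5398; 0.5398 < 1 ⇒ converges.

yes, ρ = 0.5398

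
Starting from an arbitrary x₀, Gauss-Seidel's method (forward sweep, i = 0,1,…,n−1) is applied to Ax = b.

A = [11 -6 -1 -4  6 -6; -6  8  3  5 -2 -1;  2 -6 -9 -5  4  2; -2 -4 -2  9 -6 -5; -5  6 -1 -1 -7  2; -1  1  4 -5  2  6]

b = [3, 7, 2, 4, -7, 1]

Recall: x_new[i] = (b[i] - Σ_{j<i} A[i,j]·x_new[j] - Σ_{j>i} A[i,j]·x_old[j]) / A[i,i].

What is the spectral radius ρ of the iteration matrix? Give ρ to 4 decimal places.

1.1506

Split A = D + L + U, D = diag(11, 8, -9, 9, -7, 6).
GS T = -(D+L)⁻¹U: row 0 first, T[0,5] = -(-6)/(11) = +0.5455; later rows by forward substitution.
  T[0,:] = [+0.0000  +0.5455  +0.0909  +0.3636  -0.5455  +0.5455]
  T[1,:] = [+0.0000  +0.4091  -0.3068  -0.3523  -0.1591  +0.5341]
  T[2,:] = [+0.0000  -0.1515  +0.2247  -0.2399  +0.4293  -0.0126]
  T[3,:] = [+0.0000  +0.2694  -0.0662  -0.1291  +0.5701  +0.9113]
  T[4,:] = [+0.0000  -0.0558  -0.3506  -0.5090  +0.1105  +0.2255]
  T[5,:] = [+0.0000  +0.3668  -0.0219  +0.3414  +0.0877  +0.6946]
|eigenvalues of T|: 1.1506, 0.5218, 0.5218, 0.2382, 0.0483, 0.0000.
spectral radius ρ = 1.1506; 1.1506 > 1: divergent.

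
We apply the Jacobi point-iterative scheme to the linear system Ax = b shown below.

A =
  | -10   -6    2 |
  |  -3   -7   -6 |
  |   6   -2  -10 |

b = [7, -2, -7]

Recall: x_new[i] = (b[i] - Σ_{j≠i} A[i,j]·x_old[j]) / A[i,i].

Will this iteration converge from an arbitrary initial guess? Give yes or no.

Let D = diag(-10, -7, -10); L, U the strict triangles.
Jacobi T = -D⁻¹(L+U): T[1,2] = -(-6)/(-7) = -0.8571; T[1,1] = 0.
  T[0,:] = [+0.0000, -0.6000, +0.2000]
  T[1,:] = [-0.4286, +0.0000, -0.8571]
  T[2,:] = [+0.6000, -0.2000, +0.0000]
|roots of det(T-λI)|: 0.9451, 0.5871, 0.5871.
ρ(T) = max|λ| = 0.9451; 0.9451 < 1, so it converges for any x₀.

yes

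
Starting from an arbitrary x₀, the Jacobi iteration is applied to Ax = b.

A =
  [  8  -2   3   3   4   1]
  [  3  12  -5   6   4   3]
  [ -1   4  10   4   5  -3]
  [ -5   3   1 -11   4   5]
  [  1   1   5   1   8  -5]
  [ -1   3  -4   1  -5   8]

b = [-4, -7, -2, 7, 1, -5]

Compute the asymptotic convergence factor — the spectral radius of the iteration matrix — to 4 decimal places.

Split A = D + L + U, D = diag(8, 12, 10, -11, 8, 8).
T_J = -D⁻¹(L+U): T[3,4] = -(4)/(-11) = +0.3636; T[3,3] = 0.
  T[0,:] = [+0.0000 +0.2500 -0.3750 -0.3750 -0.5000 -0.1250]
  T[1,:] = [-0.2500 +0.0000 +0.4167 -0.5000 -0.3333 -0.2500]
  T[2,:] = [+0.1000 -0.4000 +0.0000 -0.4000 -0.5000 +0.3000]
  T[3,:] = [-0.4545 +0.2727 +0.0909 +0.0000 +0.3636 +0.4545]
  T[4,:] = [-0.1250 -0.1250 -0.6250 -0.1250 +0.0000 +0.6250]
  T[5,:] = [+0.1250 -0.3750 +0.5000 -0.1250 +0.6250 +0.0000]
eigenvalue magnitudes: 1.1311, 0.8404, 0.4817, 0.4817, 0.3892, 0.3892.
ρ = 1.1311; 1.1311 > 1, so it fails to converge.

1.1311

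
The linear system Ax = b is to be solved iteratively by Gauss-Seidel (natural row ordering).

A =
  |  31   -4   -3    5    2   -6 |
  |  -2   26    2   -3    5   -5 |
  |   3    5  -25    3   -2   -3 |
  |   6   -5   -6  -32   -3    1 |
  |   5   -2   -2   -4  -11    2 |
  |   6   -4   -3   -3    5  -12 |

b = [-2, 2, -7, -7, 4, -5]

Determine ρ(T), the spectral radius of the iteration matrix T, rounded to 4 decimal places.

0.1873

Split A = D + L + U, D = diag(31, 26, -25, -32, -11, -12).
GS T = -(D+L)⁻¹U: row 0 first, T[0,5] = -(-6)/(31) = +0.1935; later rows by forward substitution.
  T[0,:] = [+0.0000 +0.1290 +0.0968 -0.1613 -0.0645 +0.1935]
  T[1,:] = [+0.0000 +0.0099 -0.0695 +0.1030 -0.1973 +0.2072]
  T[2,:] = [+0.0000 +0.0175 -0.0023 +0.1212 -0.1272 -0.0553]
  T[3,:] = [+0.0000 +0.0194 +0.0294 -0.0691 -0.0512 +0.0455]
  T[4,:] = [+0.0000 +0.0466 +0.0463 -0.0890 +0.0483 +0.2256]
  T[5,:] = [+0.0000 +0.0714 +0.0841 -0.1651 +0.0982 +0.1242]
|roots of det(T-λI)|: 0.1873, 0.1107, 0.1107, 0.0665, 0.0665, 0.0000.
ρ(T) = max|λ| = 0.1873; 0.1873 < 1: convergent.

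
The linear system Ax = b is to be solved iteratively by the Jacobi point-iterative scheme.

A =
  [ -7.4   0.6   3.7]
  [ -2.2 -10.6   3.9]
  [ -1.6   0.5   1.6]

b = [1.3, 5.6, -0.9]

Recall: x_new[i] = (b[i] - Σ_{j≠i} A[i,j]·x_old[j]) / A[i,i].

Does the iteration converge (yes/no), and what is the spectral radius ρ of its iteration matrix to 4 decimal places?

Let D = diag(-7.4, -10.6, 1.6); L, U the strict triangles.
T_J = -D⁻¹(L+U): T[0,1] = -(0.6)/(-7.4) = +0.0811; T[0,0] = 0.
  T[0,:] = [+0.0000  +0.0811  +0.5000]
  T[1,:] = [-0.2075  +0.0000  +0.3679]
  T[2,:] = [+1.0000  -0.3125  +0.0000]
|λ(T)| sorted: 0.6782, 0.4914, 0.1868.
spectral radius ρ = 0.6782; 0.6782 < 1, so it converges for any x₀.

yes, ρ = 0.6782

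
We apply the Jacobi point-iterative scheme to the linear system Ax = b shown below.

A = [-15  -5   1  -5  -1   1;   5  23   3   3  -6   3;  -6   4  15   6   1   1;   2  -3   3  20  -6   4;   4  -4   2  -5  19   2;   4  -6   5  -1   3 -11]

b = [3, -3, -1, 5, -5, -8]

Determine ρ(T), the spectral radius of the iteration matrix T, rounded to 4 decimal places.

A = D + L + U where D = diag(-15, 23, 15, 20, 19, -11).
Jacobi: T = -D⁻¹(L+U), T[5,2] = -(5)/(-11) = +0.4545; T[5,5] = 0.
  T[0,:] = [+0.0000  -0.3333  +0.0667  -0.3333  -0.0667  +0.0667]
  T[1,:] = [-0.2174  +0.0000  -0.1304  -0.1304  +0.2609  -0.1304]
  T[2,:] = [+0.4000  -0.2667  +0.0000  -0.4000  -0.0667  -0.0667]
  T[3,:] = [-0.1000  +0.1500  -0.1500  +0.0000  +0.3000  -0.2000]
  T[4,:] = [-0.2105  +0.2105  -0.1053  +0.2632  +0.0000  -0.1053]
  T[5,:] = [+0.3636  -0.5455  +0.4545  -0.0909  +0.2727  +0.0000]
eigenvalue magnitudes: 0.8713, 0.3053, 0.3053, 0.2887, 0.2887, 0.0098.
spectral radius ρ = 0.8713; 0.8713 < 1: convergent.

0.8713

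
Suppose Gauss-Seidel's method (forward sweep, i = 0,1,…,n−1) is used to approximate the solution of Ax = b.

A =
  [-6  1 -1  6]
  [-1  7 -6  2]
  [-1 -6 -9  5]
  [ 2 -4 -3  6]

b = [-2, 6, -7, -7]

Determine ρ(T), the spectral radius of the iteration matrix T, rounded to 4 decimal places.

0.8265

Diagonal D = diag(-6, 7, -9, 6); L, U strict lower/upper.
Gauss-Seidel: T = -(D+L)⁻¹U, row 0 first, T[0,1] = -(1)/(-6) = +0.1667; later rows by forward substitution.
  T[0,:] = [+0.0000 +0.1667 -0.1667 +1.0000]
  T[1,:] = [+0.0000 +0.0238 +0.8333 -0.1429]
  T[2,:] = [+0.0000 -0.0344 -0.5370 +0.5397]
  T[3,:] = [+0.0000 -0.0569 +0.3426 -0.1587]
moduli |λ_i(T)| = 0.8265, 0.1789, 0.1789, 0.0000.
spectral radius ρ = 0.8265; 0.8265 < 1 ⇒ converges.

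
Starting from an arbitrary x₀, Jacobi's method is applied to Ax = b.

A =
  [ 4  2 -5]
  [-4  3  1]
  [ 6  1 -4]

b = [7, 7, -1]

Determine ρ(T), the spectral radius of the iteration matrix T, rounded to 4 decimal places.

Split A = D + L + U, D = diag(4, 3, -4).
Jacobi T = -D⁻¹(L+U): T[2,0] = -(6)/(-4) = +1.5000; T[2,2] = 0.
  T[0,:] = [+0.0000 -0.5000 +1.2500]
  T[1,:] = [+1.3333 +0.0000 -0.3333]
  T[2,:] = [+1.5000 +0.2500 +0.0000]
|λ(T)| sorted: 1.2825, 0.7210, 0.7210.
ρ = 1.2825; 1.2825 > 1 ⇒ diverges.

1.2825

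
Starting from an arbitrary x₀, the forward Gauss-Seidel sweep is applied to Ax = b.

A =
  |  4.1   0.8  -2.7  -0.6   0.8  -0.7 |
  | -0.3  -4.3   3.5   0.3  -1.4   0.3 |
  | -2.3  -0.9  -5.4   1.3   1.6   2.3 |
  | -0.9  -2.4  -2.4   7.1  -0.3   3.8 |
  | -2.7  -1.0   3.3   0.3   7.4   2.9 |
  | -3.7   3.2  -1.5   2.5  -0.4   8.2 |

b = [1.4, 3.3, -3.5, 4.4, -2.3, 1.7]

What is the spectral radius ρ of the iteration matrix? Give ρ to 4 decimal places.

Diagonal D = diag(4.1, -4.3, -5.4, 7.1, 7.4, 8.2); L, U strict lower/upper.
GS T = -(D+L)⁻¹U: row 0 first, T[0,4] = -(0.8)/(4.1) = -0.1951; later rows by forward substitution.
  T[0,:] = [+0.0000 -0.1951 +0.6585 +0.1463 -0.1951 +0.1707]
  T[1,:] = [+0.0000 +0.0136 +0.7680 +0.0596 -0.3120 +0.0579]
  T[2,:] = [+0.0000 +0.0808 -0.4085 +0.1685 +0.4314 +0.3436]
  T[3,:] = [+0.0000 +0.0072 +0.2050 +0.0956 +0.0579 -0.3779]
  T[4,:] = [+0.0000 -0.1057 +0.5179 -0.0176 -0.3081 -0.4597]
  T[5,:] = [+0.0000 -0.0859 -0.1145 +0.0436 +0.0799 +0.2101]
moduli |λ_i(T)| = 0.9163, 0.3230, 0.2848, 0.2848, 0.0119, 0.0000.
ρ(T) = max|λ| = 0.9163; 0.9163 < 1 ⇒ converges.

0.9163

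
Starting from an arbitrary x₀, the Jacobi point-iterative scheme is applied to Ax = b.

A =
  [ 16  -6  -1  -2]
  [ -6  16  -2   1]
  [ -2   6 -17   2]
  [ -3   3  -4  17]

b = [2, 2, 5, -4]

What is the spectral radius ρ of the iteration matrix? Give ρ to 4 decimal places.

0.5259

Write A = D+L+U with D = diag(16, 16, -17, 17).
Jacobi T = -D⁻¹(L+U): T[0,3] = -(-2)/(16) = +0.1250; T[0,0] = 0.
  T[0,:] = [+0.0000  +0.3750  +0.0625  +0.1250]
  T[1,:] = [+0.3750  +0.0000  +0.1250  -0.0625]
  T[2,:] = [-0.1176  +0.3529  +0.0000  +0.1176]
  T[3,:] = [+0.1765  -0.1765  +0.2353  +0.0000]
|λ(T)| sorted: 0.5259, 0.4421, 0.0609, 0.0229.
ρ(T) = max|λ| = 0.5259; 0.5259 < 1, so it converges for any x₀.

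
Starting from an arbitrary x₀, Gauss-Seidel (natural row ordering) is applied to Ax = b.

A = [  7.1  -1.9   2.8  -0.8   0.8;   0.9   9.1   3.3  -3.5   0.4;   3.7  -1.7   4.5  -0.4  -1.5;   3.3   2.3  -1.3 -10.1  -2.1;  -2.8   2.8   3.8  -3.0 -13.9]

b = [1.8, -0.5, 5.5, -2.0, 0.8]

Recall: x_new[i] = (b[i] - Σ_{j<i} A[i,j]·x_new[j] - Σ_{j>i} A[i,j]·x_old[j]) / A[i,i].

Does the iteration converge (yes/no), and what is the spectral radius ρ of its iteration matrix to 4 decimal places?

yes, ρ = 0.5805

Diagonal D = diag(7.1, 9.1, 4.5, -10.1, -13.9); L, U strict lower/upper.
GS T = -(D+L)⁻¹U: row 0 first, T[0,1] = -(-1.9)/(7.1) = +0.2676; later rows by forward substitution.
  T[0,:] = [+0.0000 +0.2676 -0.3944 +0.1127 -0.1127]
  T[1,:] = [+0.0000 -0.0265 -0.3236 +0.3735 -0.0328]
  T[2,:] = [+0.0000 -0.2300 +0.2020 +0.1373 +0.4136]
  T[3,:] = [+0.0000 +0.1110 -0.2286 +0.1042 -0.3054]
  T[4,:] = [+0.0000 -0.1461 +0.1188 +0.0676 +0.1951]
eigenvalue magnitudes: 0.5805, 0.1284, 0.1284, 0.0377, 0.0000.
spectral radius ρ = 0.5805; 0.5805 < 1: convergent.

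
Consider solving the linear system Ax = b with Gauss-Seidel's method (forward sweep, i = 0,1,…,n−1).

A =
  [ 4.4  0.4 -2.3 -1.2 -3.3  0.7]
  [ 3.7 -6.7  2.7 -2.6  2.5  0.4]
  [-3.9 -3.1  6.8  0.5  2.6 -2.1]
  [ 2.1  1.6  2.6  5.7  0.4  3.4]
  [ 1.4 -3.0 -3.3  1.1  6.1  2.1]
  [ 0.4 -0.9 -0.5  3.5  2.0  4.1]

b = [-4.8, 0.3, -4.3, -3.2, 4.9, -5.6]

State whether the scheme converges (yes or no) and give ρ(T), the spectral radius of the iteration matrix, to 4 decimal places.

Split A = D + L + U, D = diag(4.4, -6.7, 6.8, 5.7, 6.1, 4.1).
Gauss-Seidel: T = -(D+L)⁻¹U, row 0 first, T[0,1] = -(0.4)/(4.4) = -0.0909; later rows by forward substitution.
  T[0,:] = [+0.0000 -0.0909 +0.5227 +0.2727 +0.7500 -0.1591]
  T[1,:] = [+0.0000 -0.0502 +0.6917 -0.2374 +0.7873 -0.0282]
  T[2,:] = [+0.0000 -0.0750 +0.6151 -0.0254 +0.4067 +0.2047]
  T[3,:] = [+0.0000 +0.0818 -0.6673 -0.0223 -0.7530 -0.6234]
  T[4,:] = [+0.0000 -0.0592 +0.6733 -0.1891 +0.5709 -0.0984]
  T[5,:] = [+0.0000 -0.0523 +0.4171 +0.0294 +0.5136 +0.6145]
moduli |λ_i(T)| = 1.2707, 0.2674, 0.2674, 0.0681, 0.0010, 0.0000.
ρ = 1.2707; 1.2707 > 1 ⇒ diverges.

no, ρ = 1.2707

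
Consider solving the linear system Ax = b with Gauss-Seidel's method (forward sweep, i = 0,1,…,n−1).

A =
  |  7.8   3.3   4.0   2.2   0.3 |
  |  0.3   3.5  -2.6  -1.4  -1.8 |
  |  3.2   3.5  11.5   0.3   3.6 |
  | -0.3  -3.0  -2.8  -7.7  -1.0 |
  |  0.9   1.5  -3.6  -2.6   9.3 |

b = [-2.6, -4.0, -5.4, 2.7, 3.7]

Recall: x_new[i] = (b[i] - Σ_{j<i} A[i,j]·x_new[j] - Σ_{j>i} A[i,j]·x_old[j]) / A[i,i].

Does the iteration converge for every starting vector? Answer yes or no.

Let D = diag(7.8, 3.5, 11.5, -7.7, 9.3); L, U the strict triangles.
T_GS = -(D+L)⁻¹U: row 0 first, T[0,4] = -(0.3)/(7.8) = -0.0385; later rows by forward substitution.
  T[0,:] = [+0.0000, -0.4231, -0.5128, -0.2821, -0.0385]
  T[1,:] = [+0.0000, +0.0363, +0.7868, +0.4242, +0.5176]
  T[2,:] = [+0.0000, +0.1067, -0.0968, -0.0767, -0.4599]
  T[3,:] = [+0.0000, -0.0364, -0.2514, -0.1264, -0.1628]
  T[4,:] = [+0.0000, +0.0662, -0.1850, -0.1061, -0.3033]
moduli |λ_i(T)| = 0.7323, 0.1633, 0.0657, 0.0131, 0.0000.
spectral radius ρ = 0.7323; 0.7323 < 1, so it converges for any x₀.

yes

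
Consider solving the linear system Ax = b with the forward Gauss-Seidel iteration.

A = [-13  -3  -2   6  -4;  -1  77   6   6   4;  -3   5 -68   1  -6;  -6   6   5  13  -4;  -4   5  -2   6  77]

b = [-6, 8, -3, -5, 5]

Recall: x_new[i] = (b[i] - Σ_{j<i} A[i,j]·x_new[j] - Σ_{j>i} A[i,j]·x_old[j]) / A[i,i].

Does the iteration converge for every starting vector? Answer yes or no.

yes

A = D + L + U where D = diag(-13, 77, -68, 13, 77).
GS T = -(D+L)⁻¹U: row 0 first, T[0,3] = -(6)/(-13) = +0.4615; later rows by forward substitution.
  T[0,:] = [+0.0000 -0.2308 -0.1538 +0.4615 -0.3077]
  T[1,:] = [+0.0000 -0.0030 -0.0799 -0.0719 -0.0559]
  T[2,:] = [+0.0000 +0.0100 +0.0009 -0.0109 -0.0788]
  T[3,:] = [+0.0000 -0.1090 -0.0345 +0.2504 +0.2218]
  T[4,:] = [+0.0000 -0.0030 -0.0001 +0.0088 -0.0317]
|roots of det(T-λI)|: 0.2852, 0.0350, 0.0206, 0.0206, 0.0000.
spectral radius ρ = 0.2852; 0.2852 < 1 ⇒ converges.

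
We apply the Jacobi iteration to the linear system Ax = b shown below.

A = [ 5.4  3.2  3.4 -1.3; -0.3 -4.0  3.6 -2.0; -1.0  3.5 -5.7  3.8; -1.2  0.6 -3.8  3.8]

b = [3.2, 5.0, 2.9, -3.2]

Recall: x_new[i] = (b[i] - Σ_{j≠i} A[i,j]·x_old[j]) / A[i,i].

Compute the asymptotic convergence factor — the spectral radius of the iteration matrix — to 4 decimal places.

1.2999

Write A = D+L+U with D = diag(5.4, -4, -5.7, 3.8).
Jacobi T = -D⁻¹(L+U): T[0,1] = -(3.2)/(5.4) = -0.5926; T[0,0] = 0.
  T[0,:] = [+0.0000, -0.5926, -0.6296, +0.2407]
  T[1,:] = [-0.0750, +0.0000, +0.9000, -0.5000]
  T[2,:] = [-0.1754, +0.6140, +0.0000, +0.6667]
  T[3,:] = [+0.3158, -0.1579, +1.0000, +0.0000]
|roots of det(T-λI)|: 1.2999, 0.9819, 0.5796, 0.2617.
ρ(T) = max|λ| = 1.2999; 1.2999 > 1, so it fails to converge.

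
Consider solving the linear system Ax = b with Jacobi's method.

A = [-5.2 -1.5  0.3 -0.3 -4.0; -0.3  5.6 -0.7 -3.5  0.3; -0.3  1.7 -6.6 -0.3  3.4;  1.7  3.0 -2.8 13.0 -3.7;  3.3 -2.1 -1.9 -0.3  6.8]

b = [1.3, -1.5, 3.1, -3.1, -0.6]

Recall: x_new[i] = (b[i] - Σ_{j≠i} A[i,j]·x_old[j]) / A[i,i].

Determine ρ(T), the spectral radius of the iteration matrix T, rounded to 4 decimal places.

Write A = D+L+U with D = diag(-5.2, 5.6, -6.6, 13, 6.8).
Jacobi: T = -D⁻¹(L+U), T[4,2] = -(-1.9)/(6.8) = +0.2794; T[4,4] = 0.
  T[0,:] = [+0.0000 -0.2885 +0.0577 -0.0577 -0.7692]
  T[1,:] = [+0.0536 +0.0000 +0.1250 +0.6250 -0.0536]
  T[2,:] = [-0.0455 +0.2576 +0.0000 -0.0455 +0.5152]
  T[3,:] = [-0.1308 -0.2308 +0.2154 +0.0000 +0.2846]
  T[4,:] = [-0.4853 +0.3088 +0.2794 +0.0441 +0.0000]
eigenvalue magnitudes: 0.8543, 0.7210, 0.5080, 0.5080, 0.0318.
ρ = 0.8543; 0.8543 < 1: convergent.

0.8543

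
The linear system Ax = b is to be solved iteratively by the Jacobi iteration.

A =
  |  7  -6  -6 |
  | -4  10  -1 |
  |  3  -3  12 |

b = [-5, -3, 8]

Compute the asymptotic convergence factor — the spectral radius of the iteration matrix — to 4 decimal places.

0.5253

A = D + L + U where D = diag(7, 10, 12).
T_J = -D⁻¹(L+U): T[0,2] = -(-6)/(7) = +0.8571; T[0,0] = 0.
  T[0,:] = [+0.0000 +0.8571 +0.8571]
  T[1,:] = [+0.4000 +0.0000 +0.1000]
  T[2,:] = [-0.2500 +0.2500 +0.0000]
|λ(T)| sorted: 0.5253, 0.3498, 0.3498.
ρ(T) = max|λ| = 0.5253; 0.5253 < 1: convergent.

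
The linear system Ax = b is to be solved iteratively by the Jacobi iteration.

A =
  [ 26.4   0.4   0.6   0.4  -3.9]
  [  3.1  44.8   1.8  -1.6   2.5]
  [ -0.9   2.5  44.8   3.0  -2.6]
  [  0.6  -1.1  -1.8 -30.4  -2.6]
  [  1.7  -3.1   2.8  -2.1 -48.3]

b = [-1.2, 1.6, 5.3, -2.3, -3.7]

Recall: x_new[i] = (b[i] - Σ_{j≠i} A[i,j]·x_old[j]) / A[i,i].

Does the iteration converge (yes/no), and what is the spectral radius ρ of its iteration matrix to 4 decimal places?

Diagonal D = diag(26.4, 44.8, 44.8, -30.4, -48.3); L, U strict lower/upper.
T_J = -D⁻¹(L+U): T[0,1] = -(0.4)/(26.4) = -0.0152; T[0,0] = 0.
  T[0,:] = [+0.0000, -0.0152, -0.0227, -0.0152, +0.1477]
  T[1,:] = [-0.0692, +0.0000, -0.0402, +0.0357, -0.0558]
  T[2,:] = [+0.0201, -0.0558, +0.0000, -0.0670, +0.0580]
  T[3,:] = [+0.0197, -0.0362, -0.0592, +0.0000, -0.0855]
  T[4,:] = [+0.0352, -0.0642, +0.0580, -0.0435, +0.0000]
|eigenvalues of T|: 0.1726, 0.0807, 0.0751, 0.0751, 0.0344.
ρ(T) = max|λ| = 0.1726; 0.1726 < 1 ⇒ converges.

yes, ρ = 0.1726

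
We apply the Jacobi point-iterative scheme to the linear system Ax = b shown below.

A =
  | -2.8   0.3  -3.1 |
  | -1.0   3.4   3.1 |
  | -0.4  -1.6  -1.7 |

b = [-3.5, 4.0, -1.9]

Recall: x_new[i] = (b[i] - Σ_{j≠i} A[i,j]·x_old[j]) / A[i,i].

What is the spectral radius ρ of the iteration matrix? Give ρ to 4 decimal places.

1.1942

Diagonal D = diag(-2.8, 3.4, -1.7); L, U strict lower/upper.
Jacobi: T = -D⁻¹(L+U), T[2,1] = -(-1.6)/(-1.7) = -0.9412; T[2,2] = 0.
  T[0,:] = [+0.0000, +0.1071, -1.1071]
  T[1,:] = [+0.2941, +0.0000, -0.9118]
  T[2,:] = [-0.2353, -0.9412, +0.0000]
moduli |λ_i(T)| = 1.1942, 0.8810, 0.3132.
ρ = 1.1942; 1.1942 > 1 ⇒ diverges.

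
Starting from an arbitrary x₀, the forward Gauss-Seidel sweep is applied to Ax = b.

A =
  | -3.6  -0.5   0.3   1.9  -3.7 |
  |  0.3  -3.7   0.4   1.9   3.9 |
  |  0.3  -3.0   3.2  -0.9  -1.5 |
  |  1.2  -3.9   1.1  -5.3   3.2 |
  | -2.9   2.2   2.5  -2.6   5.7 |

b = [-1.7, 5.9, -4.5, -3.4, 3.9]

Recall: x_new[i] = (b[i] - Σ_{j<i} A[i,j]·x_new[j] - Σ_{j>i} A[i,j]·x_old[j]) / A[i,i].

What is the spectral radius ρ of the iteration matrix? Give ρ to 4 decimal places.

Diagonal D = diag(-3.6, -3.7, 3.2, -5.3, 5.7); L, U strict lower/upper.
Gauss-Seidel: T = -(D+L)⁻¹U, row 0 first, T[0,4] = -(-3.7)/(-3.6) = -1.0278; later rows by forward substitution.
  T[0,:] = [+0.0000 -0.1389 +0.0833 +0.5278 -1.0278]
  T[1,:] = [+0.0000 -0.0113 +0.1149 +0.5563 +0.9707]
  T[2,:] = [+0.0000 +0.0025 +0.0999 +0.7533 +1.4752]
  T[3,:] = [+0.0000 -0.0226 -0.0449 -0.1335 -0.0371]
  T[4,:] = [+0.0000 -0.0777 -0.0662 -0.3375 -1.5615]
|λ(T)| sorted: 1.4478, 0.1749, 0.1749, 0.0293, 0.0000.
ρ(T) = max|λ| = 1.4478; 1.4478 > 1 ⇒ diverges.

1.4478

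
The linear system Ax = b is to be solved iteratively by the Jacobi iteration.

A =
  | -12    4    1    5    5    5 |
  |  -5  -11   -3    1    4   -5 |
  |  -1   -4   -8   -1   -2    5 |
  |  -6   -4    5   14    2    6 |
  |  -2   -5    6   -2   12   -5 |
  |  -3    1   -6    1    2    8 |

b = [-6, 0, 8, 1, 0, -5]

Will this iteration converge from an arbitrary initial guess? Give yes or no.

no

Let D = diag(-12, -11, -8, 14, 12, 8); L, U the strict triangles.
T_J = -D⁻¹(L+U): T[1,3] = -(1)/(-11) = +0.0909; T[1,1] = 0.
  T[0,:] = [+0.0000, +0.3333, +0.0833, +0.4167, +0.4167, +0.4167]
  T[1,:] = [-0.4545, +0.0000, -0.2727, +0.0909, +0.3636, -0.4545]
  T[2,:] = [-0.1250, -0.5000, +0.0000, -0.1250, -0.2500, +0.6250]
  T[3,:] = [+0.4286, +0.2857, -0.3571, +0.0000, -0.1429, -0.4286]
  T[4,:] = [+0.1667, +0.4167, -0.5000, +0.1667, +0.0000, +0.4167]
  T[5,:] = [+0.3750, -0.1250, +0.7500, -0.1250, -0.2500, +0.0000]
eigenvalue magnitudes: 1.1459, 0.7739, 0.7739, 0.4022, 0.0629, 0.0629.
ρ(T) = max|λ| = 1.1459; 1.1459 > 1 ⇒ diverges.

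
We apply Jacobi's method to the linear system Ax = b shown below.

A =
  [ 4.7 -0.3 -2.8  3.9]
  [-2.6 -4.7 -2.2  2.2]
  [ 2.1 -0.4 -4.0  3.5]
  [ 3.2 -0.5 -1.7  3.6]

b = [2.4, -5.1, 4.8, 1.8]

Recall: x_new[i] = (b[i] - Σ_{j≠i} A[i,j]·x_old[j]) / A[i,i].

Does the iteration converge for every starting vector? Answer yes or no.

no

A = D + L + U where D = diag(4.7, -4.7, -4, 3.6).
Jacobi: T = -D⁻¹(L+U), T[0,1] = -(-0.3)/(4.7) = +0.0638; T[0,0] = 0.
  T[0,:] = [+0.0000  +0.0638  +0.5957  -0.8298]
  T[1,:] = [-0.5532  +0.0000  -0.4681  +0.4681]
  T[2,:] = [+0.5250  -0.1000  +0.0000  +0.8750]
  T[3,:] = [-0.8889  +0.1389  +0.4722  +0.0000]
eigenvalue magnitudes: 1.4210, 0.8097, 0.6362, 0.0249.
spectral radius ρ = 1.4210; 1.4210 > 1: divergent.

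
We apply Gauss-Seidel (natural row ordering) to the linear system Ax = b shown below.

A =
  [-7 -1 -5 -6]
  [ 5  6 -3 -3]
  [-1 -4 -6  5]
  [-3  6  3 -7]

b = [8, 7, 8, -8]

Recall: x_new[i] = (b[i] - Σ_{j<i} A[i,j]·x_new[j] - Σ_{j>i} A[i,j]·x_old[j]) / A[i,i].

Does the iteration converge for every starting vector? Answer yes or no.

Split A = D + L + U, D = diag(-7, 6, -6, -7).
GS T = -(D+L)⁻¹U: row 0 first, T[0,3] = -(-6)/(-7) = -0.8571; later rows by forward substitution.
  T[0,:] = [+0.0000 -0.1429 -0.7143 -0.8571]
  T[1,:] = [+0.0000 +0.1190 +1.0952 +1.2143]
  T[2,:] = [+0.0000 -0.0556 -0.6111 +0.1667]
  T[3,:] = [+0.0000 +0.1395 +0.9830 +1.4796]
|eigenvalues of T|: 1.6481, 0.6362, 0.0243, 0.0000.
ρ(T) = max|λ| = 1.6481; 1.6481 > 1, so it fails to converge.

no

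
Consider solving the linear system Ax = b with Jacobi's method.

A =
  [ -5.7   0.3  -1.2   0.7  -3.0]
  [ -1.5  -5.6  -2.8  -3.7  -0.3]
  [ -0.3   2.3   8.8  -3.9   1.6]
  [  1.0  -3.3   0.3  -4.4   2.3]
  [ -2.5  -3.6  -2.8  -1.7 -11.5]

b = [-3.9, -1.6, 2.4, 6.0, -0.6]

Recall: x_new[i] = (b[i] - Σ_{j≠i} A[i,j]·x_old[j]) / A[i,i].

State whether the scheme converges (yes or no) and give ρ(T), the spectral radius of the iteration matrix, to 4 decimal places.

Write A = D+L+U with D = diag(-5.7, -5.6, 8.8, -4.4, -11.5).
T_J = -D⁻¹(L+U): T[3,4] = -(2.3)/(-4.4) = +0.5227; T[3,3] = 0.
  T[0,:] = [+0.0000, +0.0526, -0.2105, +0.1228, -0.5263]
  T[1,:] = [-0.2679, +0.0000, -0.5000, -0.6607, -0.0536]
  T[2,:] = [+0.0341, -0.2614, +0.0000, +0.4432, -0.1818]
  T[3,:] = [+0.2273, -0.7500, +0.0682, +0.0000, +0.5227]
  T[4,:] = [-0.2174, -0.3130, -0.2435, -0.1478, +0.0000]
|λ(T)| sorted: 0.9016, 0.6374, 0.4708, 0.2771, 0.0705.
spectral radius ρ = 0.9016; 0.9016 < 1 ⇒ converges.

yes, ρ = 0.9016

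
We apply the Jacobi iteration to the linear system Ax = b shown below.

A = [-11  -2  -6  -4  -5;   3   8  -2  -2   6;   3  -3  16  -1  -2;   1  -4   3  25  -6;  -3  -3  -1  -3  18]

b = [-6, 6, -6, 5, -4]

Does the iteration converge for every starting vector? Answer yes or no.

Split A = D + L + U, D = diag(-11, 8, 16, 25, 18).
Jacobi: T = -D⁻¹(L+U), T[4,3] = -(-3)/(18) = +0.1667; T[4,4] = 0.
  T[0,:] = [+0.0000  -0.1818  -0.5455  -0.3636  -0.4545]
  T[1,:] = [-0.3750  +0.0000  +0.2500  +0.2500  -0.7500]
  T[2,:] = [-0.1875  +0.1875  +0.0000  +0.0625  +0.1250]
  T[3,:] = [-0.0400  +0.1600  -0.1200  +0.0000  +0.2400]
  T[4,:] = [+0.1667  +0.1667  +0.0556  +0.1667  +0.0000]
eigenvalue magnitudes: 0.6032, 0.4325, 0.4287, 0.4287, 0.0224.
ρ(T) = max|λ| = 0.6032; 0.6032 < 1: convergent.

yes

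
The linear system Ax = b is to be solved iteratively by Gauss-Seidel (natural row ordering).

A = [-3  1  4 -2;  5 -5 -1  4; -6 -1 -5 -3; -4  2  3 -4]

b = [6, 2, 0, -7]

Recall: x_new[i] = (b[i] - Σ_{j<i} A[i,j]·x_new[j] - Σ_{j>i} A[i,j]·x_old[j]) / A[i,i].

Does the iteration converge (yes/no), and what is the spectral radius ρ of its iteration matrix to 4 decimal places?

Let D = diag(-3, -5, -5, -4); L, U the strict triangles.
T_GS = -(D+L)⁻¹U: row 0 first, T[0,3] = -(-2)/(-3) = -0.6667; later rows by forward substitution.
  T[0,:] = [+0.0000  +0.3333  +1.3333  -0.6667]
  T[1,:] = [+0.0000  +0.3333  +1.1333  +0.1333]
  T[2,:] = [+0.0000  -0.4667  -1.8267  +0.1733]
  T[3,:] = [+0.0000  -0.5167  -2.1367  +0.8633]
moduli |λ_i(T)| = 1.3441, 0.6696, 0.0444, 0.0000.
ρ(T) = max|λ| = 1.3441; 1.3441 > 1, so it fails to converge.

no, ρ = 1.3441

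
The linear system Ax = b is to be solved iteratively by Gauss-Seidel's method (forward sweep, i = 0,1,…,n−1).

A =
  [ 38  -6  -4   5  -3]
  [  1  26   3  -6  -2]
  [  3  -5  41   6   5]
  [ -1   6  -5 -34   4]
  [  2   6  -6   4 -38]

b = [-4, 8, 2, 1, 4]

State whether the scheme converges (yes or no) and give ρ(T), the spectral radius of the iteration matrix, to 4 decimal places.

Write A = D+L+U with D = diag(38, 26, 41, -34, -38).
T_GS = -(D+L)⁻¹U: row 0 first, T[0,1] = -(-6)/(38) = +0.1579; later rows by forward substitution.
  T[0,:] = [+0.0000  +0.1579  +0.1053  -0.1316  +0.0789]
  T[1,:] = [+0.0000  -0.0061  -0.1194  +0.2358  +0.0739]
  T[2,:] = [+0.0000  -0.0123  -0.0223  -0.1080  -0.1187]
  T[3,:] = [+0.0000  -0.0039  -0.0209  +0.0614  +0.1458]
  T[4,:] = [+0.0000  +0.0089  -0.0120  +0.0538  +0.0499]
|eigenvalues of T|: 0.1762, 0.0561, 0.0409, 0.0409, 0.0000.
ρ(T) = max|λ| = 0.1762; 0.1762 < 1: convergent.

yes, ρ = 0.1762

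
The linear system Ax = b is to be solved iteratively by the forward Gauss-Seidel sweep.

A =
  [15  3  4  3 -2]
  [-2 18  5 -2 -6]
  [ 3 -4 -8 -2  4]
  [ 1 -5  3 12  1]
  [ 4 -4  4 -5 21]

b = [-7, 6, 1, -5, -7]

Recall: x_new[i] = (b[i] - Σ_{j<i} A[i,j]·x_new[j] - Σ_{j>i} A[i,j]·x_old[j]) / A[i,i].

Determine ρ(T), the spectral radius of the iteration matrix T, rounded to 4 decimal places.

Write A = D+L+U with D = diag(15, 18, -8, 12, 21).
GS T = -(D+L)⁻¹U: row 0 first, T[0,3] = -(3)/(15) = -0.2000; later rows by forward substitution.
  T[0,:] = [+0.0000  -0.2000  -0.2667  -0.2000  +0.1333]
  T[1,:] = [+0.0000  -0.0222  -0.3074  +0.0889  +0.3481]
  T[2,:] = [+0.0000  -0.0639  +0.0537  -0.3694  +0.3759]
  T[3,:] = [+0.0000  +0.0234  -0.1193  +0.1461  -0.0434]
  T[4,:] = [+0.0000  +0.0516  -0.0464  +0.1602  -0.0410]
|roots of det(T-λI)|: 0.2501, 0.2049, 0.2049, 0.0210, 0.0000.
ρ = 0.2501; 0.2501 < 1, so it converges for any x₀.

0.2501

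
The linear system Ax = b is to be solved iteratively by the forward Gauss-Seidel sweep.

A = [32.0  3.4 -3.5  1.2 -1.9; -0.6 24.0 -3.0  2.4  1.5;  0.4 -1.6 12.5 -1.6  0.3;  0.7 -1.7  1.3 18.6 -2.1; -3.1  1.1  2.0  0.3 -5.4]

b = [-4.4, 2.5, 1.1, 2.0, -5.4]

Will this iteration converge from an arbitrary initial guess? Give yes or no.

yes

Split A = D + L + U, D = diag(32, 24, 12.5, 18.6, -5.4).
GS T = -(D+L)⁻¹U: row 0 first, T[0,1] = -(3.4)/(32) = -0.1062; later rows by forward substitution.
  T[0,:] = [+0.0000, -0.1062, +0.1094, -0.0375, +0.0594]
  T[1,:] = [+0.0000, -0.0027, +0.1277, -0.1009, -0.0610]
  T[2,:] = [+0.0000, +0.0031, +0.0128, +0.1163, -0.0337]
  T[3,:] = [+0.0000, +0.0035, +0.0067, -0.0159, +0.1074]
  T[4,:] = [+0.0000, +0.0618, -0.0316, +0.0431, -0.0530]
|λ(T)| sorted: 0.1563, 0.1028, 0.1028, 0.0668, 0.0000.
ρ = 0.1563; 0.1563 < 1 ⇒ converges.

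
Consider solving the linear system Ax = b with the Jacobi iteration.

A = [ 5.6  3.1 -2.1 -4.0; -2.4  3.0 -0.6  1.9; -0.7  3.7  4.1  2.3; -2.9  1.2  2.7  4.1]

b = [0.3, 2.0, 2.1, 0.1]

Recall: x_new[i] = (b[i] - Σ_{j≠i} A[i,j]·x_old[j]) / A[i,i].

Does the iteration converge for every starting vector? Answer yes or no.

Split A = D + L + U, D = diag(5.6, 3, 4.1, 4.1).
Jacobi T = -D⁻¹(L+U): T[3,0] = -(-2.9)/(4.1) = +0.7073; T[3,3] = 0.
  T[0,:] = [+0.0000  -0.5536  +0.3750  +0.7143]
  T[1,:] = [+0.8000  +0.0000  +0.2000  -0.6333]
  T[2,:] = [+0.1707  -0.9024  +0.0000  -0.5610]
  T[3,:] = [+0.7073  -0.2927  -0.6585  +0.0000]
|roots of det(T-λI)|: 1.2666, 0.8612, 0.8612, 0.8311.
ρ = 1.2666; 1.2666 > 1, so it fails to converge.

no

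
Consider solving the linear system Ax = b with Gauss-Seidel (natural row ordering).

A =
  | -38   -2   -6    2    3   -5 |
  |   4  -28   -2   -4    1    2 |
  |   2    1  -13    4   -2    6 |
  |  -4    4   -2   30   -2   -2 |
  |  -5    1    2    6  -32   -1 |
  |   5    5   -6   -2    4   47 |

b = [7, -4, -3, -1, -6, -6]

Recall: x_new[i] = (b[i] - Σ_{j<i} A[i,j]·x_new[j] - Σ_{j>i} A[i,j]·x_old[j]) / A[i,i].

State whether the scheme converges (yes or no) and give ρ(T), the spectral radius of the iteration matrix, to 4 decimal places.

yes, ρ = 0.1509

Let D = diag(-38, -28, -13, 30, -32, 47); L, U the strict triangles.
Gauss-Seidel: T = -(D+L)⁻¹U, row 0 first, T[0,5] = -(-5)/(-38) = -0.1316; later rows by forward substitution.
  T[0,:] = [+0.0000, -0.0526, -0.1579, +0.0526, +0.0789, -0.1316]
  T[1,:] = [+0.0000, -0.0075, -0.0940, -0.1353, +0.0470, +0.0526]
  T[2,:] = [+0.0000, -0.0087, -0.0315, +0.3054, -0.1381, +0.4453]
  T[3,:] = [+0.0000, -0.0066, -0.0106, +0.0454, +0.0617, +0.0718]
  T[4,:] = [+0.0000, +0.0062, +0.0178, +0.0151, -0.0079, +0.0322]
  T[5,:] = [+0.0000, +0.0045, +0.0208, +0.0484, -0.0277, +0.0656]
|eigenvalues of T|: 0.1509, 0.0613, 0.0613, 0.0213, 0.0213, 0.0000.
ρ = 0.1509; 0.1509 < 1: convergent.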